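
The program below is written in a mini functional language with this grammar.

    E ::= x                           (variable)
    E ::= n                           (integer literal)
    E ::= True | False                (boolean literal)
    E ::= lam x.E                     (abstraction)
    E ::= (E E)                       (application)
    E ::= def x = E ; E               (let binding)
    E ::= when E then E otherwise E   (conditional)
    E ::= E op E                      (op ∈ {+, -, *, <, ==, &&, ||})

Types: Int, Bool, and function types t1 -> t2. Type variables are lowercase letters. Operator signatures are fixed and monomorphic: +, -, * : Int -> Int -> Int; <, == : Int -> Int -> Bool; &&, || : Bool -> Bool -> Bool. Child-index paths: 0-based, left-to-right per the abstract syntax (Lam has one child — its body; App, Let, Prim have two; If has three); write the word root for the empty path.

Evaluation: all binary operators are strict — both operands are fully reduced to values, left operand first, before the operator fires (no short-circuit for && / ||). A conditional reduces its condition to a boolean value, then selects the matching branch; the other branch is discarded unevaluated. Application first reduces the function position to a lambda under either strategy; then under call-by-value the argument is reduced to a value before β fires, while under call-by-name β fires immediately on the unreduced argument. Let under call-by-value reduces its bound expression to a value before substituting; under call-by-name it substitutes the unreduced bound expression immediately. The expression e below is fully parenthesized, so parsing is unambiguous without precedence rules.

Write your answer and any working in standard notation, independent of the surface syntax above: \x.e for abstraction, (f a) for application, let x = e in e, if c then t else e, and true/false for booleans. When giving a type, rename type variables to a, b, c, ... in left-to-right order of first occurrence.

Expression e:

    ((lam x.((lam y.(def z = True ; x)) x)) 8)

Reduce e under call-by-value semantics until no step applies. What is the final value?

Answer: 8

Derivation:
step 0: ((\x.((\y.(let z = true in x)) x)) 8)
step 1: [beta@root] ((\y.(let z = true in 8)) 8)
step 2: [beta@root] (let z = true in 8)
step 3: [let@root] 8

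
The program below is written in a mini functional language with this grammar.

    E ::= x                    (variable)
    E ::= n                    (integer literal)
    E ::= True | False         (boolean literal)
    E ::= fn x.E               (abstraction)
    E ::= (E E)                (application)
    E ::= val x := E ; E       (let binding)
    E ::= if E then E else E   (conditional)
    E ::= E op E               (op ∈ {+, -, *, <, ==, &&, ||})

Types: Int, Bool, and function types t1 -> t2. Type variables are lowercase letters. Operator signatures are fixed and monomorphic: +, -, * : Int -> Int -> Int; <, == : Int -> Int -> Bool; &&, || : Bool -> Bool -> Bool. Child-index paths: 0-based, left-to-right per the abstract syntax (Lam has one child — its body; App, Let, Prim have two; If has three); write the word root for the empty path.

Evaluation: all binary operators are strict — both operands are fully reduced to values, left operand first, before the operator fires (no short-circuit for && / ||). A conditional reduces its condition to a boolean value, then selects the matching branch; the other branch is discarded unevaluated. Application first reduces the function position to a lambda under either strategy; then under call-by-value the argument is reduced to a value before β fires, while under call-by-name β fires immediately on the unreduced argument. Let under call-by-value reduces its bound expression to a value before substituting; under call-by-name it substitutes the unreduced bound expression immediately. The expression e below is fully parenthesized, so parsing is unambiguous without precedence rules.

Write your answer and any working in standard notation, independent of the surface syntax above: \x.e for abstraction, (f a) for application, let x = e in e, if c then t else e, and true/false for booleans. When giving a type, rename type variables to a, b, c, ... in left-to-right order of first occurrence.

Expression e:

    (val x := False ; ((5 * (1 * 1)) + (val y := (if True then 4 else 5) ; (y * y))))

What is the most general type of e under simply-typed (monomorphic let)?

Answer: Int

Trace:
let x : Bool
  unify Int ~ Int
  unify Int ~ Int
  unify Int ~ Int
  unify Int ~ Int
  unify Int ~ Int
  unify Bool ~ Bool
  unify Int ~ Int
let y : Int
y : Int
  unify Int ~ Int
y : Int
  unify Int ~ Int
  unify Int ~ Int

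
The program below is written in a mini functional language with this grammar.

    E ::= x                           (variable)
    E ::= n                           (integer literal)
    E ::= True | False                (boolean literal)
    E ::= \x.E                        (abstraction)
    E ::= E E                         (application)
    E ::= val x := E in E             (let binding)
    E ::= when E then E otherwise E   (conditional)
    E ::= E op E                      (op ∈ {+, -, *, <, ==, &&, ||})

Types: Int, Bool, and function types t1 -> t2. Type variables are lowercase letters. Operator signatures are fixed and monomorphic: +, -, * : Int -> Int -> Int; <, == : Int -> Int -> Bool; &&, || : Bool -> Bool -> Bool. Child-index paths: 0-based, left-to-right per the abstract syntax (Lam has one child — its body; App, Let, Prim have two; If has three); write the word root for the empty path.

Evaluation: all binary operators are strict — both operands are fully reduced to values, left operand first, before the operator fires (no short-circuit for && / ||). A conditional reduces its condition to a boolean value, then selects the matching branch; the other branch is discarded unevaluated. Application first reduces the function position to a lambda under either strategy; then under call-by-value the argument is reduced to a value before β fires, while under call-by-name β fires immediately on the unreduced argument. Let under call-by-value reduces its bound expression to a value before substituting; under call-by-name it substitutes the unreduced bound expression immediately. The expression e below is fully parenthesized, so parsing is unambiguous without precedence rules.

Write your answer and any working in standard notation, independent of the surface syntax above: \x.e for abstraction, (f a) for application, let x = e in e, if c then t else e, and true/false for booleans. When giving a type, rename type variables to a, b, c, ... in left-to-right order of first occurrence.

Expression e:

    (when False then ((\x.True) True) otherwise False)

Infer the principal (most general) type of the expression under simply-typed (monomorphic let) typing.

Working:
  unify Bool ~ Bool
\x._ : a -> Bool
  unify a -> Bool ~ Bool -> b
  unify a ~ Bool
  unify Bool ~ b
_ _ : Bool
  unify Bool ~ Bool

Answer: Bool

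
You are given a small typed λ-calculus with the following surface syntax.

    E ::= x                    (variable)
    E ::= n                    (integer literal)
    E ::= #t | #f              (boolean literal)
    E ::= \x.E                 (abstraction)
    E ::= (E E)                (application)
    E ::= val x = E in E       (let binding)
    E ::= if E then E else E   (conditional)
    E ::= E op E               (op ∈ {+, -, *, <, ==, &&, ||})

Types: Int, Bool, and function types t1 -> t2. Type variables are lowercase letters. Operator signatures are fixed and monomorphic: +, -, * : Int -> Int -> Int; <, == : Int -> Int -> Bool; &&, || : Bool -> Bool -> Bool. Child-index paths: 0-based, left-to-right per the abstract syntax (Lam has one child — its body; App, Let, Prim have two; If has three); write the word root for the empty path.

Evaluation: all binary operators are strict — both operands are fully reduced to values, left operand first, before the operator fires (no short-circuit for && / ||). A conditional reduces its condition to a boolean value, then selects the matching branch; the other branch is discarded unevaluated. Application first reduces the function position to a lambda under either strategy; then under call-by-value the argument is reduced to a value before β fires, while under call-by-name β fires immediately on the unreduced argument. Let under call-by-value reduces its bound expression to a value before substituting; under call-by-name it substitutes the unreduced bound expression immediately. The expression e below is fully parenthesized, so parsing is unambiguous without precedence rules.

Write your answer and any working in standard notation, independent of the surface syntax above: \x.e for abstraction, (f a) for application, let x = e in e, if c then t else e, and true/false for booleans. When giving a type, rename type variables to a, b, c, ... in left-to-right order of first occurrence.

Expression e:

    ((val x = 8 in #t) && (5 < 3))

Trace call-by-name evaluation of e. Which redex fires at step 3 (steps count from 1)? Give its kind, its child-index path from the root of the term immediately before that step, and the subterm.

Derivation:
step 0: ((let x = 8 in true) && (5 < 3))
step 1: [let@0] (true && (5 < 3))
step 2: [delta@1] (true && false)
step 3: [delta@root] false

Answer: delta at root : (true && false)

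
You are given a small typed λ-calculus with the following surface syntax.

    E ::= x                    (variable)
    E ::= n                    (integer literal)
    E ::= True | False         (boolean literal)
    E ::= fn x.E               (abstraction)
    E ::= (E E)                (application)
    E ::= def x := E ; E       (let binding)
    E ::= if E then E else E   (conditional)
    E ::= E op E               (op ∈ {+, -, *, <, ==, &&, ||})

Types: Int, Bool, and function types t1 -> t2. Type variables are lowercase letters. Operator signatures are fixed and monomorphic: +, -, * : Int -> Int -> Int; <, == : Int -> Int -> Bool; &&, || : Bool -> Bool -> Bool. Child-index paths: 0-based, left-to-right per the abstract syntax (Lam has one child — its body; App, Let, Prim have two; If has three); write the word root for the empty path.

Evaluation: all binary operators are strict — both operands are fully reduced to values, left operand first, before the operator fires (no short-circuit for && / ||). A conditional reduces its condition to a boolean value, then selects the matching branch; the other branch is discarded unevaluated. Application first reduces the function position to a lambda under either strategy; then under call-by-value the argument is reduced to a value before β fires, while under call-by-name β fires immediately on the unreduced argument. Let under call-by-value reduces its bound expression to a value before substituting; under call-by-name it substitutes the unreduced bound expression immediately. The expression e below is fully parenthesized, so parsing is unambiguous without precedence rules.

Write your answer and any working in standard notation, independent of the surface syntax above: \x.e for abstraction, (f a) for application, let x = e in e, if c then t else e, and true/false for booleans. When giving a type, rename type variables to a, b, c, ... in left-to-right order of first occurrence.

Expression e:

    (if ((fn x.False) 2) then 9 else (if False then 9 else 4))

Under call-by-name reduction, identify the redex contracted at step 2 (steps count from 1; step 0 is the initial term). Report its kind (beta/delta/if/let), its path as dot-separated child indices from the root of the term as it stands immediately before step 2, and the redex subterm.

Answer: if at root : (if false then 9 else (if false then 9 else 4))

Working:
step 0: (if ((\x.false) 2) then 9 else (if false then 9 else 4))
step 1: [beta@0] (if false then 9 else (if false then 9 else 4))
step 2: [if@root] (if false then 9 else 4)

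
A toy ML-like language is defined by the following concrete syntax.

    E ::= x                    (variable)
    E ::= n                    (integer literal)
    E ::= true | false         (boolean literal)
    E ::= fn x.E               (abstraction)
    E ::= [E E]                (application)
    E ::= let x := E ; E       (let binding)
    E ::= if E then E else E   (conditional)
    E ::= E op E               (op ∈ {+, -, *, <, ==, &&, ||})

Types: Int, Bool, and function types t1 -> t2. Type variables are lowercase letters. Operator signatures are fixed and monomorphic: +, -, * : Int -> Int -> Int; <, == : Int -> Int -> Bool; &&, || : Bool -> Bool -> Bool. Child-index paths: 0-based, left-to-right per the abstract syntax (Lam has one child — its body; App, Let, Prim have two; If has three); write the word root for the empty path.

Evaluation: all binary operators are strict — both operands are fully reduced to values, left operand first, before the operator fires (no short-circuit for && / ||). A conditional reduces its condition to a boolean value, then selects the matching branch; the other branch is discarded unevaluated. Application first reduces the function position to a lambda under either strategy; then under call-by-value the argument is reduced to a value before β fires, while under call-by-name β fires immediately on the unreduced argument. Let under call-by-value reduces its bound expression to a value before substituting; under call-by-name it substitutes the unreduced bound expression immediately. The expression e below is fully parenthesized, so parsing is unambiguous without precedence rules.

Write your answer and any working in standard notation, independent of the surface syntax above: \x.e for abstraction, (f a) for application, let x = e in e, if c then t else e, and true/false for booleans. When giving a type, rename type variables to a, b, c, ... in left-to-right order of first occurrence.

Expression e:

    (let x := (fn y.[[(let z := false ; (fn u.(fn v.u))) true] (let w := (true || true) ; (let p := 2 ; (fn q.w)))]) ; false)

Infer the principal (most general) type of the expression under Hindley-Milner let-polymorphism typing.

Derivation:
let z : Bool
u : b
\v._ : c -> b
\u._ : b -> c -> b
  unify b -> c -> b ~ Bool -> d
  unify b ~ Bool
  unify c -> Bool ~ d
_ _ : c -> Bool
  unify Bool ~ Bool
  unify Bool ~ Bool
let w : Bool
let p : Int
w : Bool
\q._ : e -> Bool
  unify c -> Bool ~ (e -> Bool) -> f
  unify c ~ e -> Bool
  unify Bool ~ f
_ _ : Bool
\y._ : a -> Bool
let x : forall. a -> Bool

Answer: Bool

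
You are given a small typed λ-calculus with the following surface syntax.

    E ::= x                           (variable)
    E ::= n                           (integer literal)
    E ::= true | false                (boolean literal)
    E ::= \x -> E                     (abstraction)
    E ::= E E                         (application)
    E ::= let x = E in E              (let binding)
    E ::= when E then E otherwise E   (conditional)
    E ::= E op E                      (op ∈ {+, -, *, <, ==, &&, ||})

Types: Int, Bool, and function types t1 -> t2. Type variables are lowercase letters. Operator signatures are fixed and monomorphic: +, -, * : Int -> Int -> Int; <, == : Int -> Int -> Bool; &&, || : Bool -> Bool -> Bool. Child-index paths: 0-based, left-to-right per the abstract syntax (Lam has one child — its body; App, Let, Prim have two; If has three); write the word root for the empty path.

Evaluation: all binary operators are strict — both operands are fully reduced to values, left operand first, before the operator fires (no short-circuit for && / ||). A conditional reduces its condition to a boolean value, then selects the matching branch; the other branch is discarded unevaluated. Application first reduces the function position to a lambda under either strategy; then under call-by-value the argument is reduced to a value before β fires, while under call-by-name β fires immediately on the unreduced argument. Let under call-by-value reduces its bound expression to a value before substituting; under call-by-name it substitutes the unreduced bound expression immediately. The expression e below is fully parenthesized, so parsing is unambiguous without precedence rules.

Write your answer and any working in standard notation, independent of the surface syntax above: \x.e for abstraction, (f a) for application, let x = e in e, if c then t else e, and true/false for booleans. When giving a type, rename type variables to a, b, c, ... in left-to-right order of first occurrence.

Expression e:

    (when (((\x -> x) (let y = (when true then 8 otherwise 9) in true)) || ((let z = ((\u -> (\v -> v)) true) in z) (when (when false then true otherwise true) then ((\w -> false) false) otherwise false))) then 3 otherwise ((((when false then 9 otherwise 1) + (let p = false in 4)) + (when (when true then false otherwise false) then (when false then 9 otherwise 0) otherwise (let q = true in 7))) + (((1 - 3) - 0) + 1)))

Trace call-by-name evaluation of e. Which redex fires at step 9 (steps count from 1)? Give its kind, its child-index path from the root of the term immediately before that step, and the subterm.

Working:
step 0: (if (((\x.x) (let y = (if true then 8 else 9) in true)) || ((let z = ((\u.(\v.v)) true) in z) (if (if false then true else true) then ((\w.false) false) else false))) then 3 else ((((if false then 9 else 1) + (let p = false in 4)) + (if (if true then false else false) then (if false then 9 else 0) else (let q = true in 7))) + (((1 - 3) - 0) + 1)))
step 1: [beta@0.0] (if ((let y = (if true then 8 else 9) in true) || ((let z = ((\u.(\v.v)) true) in z) (if (if false then true else true) then ((\w.false) false) else false))) then 3 else ((((if false then 9 else 1) + (let p = false in 4)) + (if (if true then false else false) then (if false then 9 else 0) else (let q = true in 7))) + (((1 - 3) - 0) + 1)))
step 2: [let@0.0] (if (true || ((let z = ((\u.(\v.v)) true) in z) (if (if false then true else true) then ((\w.false) false) else false))) then 3 else ((((if false then 9 else 1) + (let p = false in 4)) + (if (if true then false else false) then (if false then 9 else 0) else (let q = true in 7))) + (((1 - 3) - 0) + 1)))
step 3: [let@0.1.0] (if (true || (((\u.(\v.v)) true) (if (if false then true else true) then ((\w.false) false) else false))) then 3 else ((((if false then 9 else 1) + (let p = false in 4)) + (if (if true then false else false) then (if false then 9 else 0) else (let q = true in 7))) + (((1 - 3) - 0) + 1)))
step 4: [beta@0.1.0] (if (true || ((\v.v) (if (if false then true else true) then ((\w.false) false) else false))) then 3 else ((((if false then 9 else 1) + (let p = false in 4)) + (if (if true then false else false) then (if false then 9 else 0) else (let q = true in 7))) + (((1 - 3) - 0) + 1)))
step 5: [beta@0.1] (if (true || (if (if false then true else true) then ((\w.false) false) else false)) then 3 else ((((if false then 9 else 1) + (let p = false in 4)) + (if (if true then false else false) then (if false then 9 else 0) else (let q = true in 7))) + (((1 - 3) - 0) + 1)))
step 6: [if@0.1.0] (if (true || (if true then ((\w.false) false) else false)) then 3 else ((((if false then 9 else 1) + (let p = false in 4)) + (if (if true then false else false) then (if false then 9 else 0) else (let q = true in 7))) + (((1 - 3) - 0) + 1)))
step 7: [if@0.1] (if (true || ((\w.false) false)) then 3 else ((((if false then 9 else 1) + (let p = false in 4)) + (if (if true then false else false) then (if false then 9 else 0) else (let q = true in 7))) + (((1 - 3) - 0) + 1)))
step 8: [beta@0.1] (if (true || false) then 3 else ((((if false then 9 else 1) + (let p = false in 4)) + (if (if true then false else false) then (if false then 9 else 0) else (let q = true in 7))) + (((1 - 3) - 0) + 1)))
step 9: [delta@0] (if true then 3 else ((((if false then 9 else 1) + (let p = false in 4)) + (if (if true then false else false) then (if false then 9 else 0) else (let q = true in 7))) + (((1 - 3) - 0) + 1)))

Answer: delta at 0 : (true || false)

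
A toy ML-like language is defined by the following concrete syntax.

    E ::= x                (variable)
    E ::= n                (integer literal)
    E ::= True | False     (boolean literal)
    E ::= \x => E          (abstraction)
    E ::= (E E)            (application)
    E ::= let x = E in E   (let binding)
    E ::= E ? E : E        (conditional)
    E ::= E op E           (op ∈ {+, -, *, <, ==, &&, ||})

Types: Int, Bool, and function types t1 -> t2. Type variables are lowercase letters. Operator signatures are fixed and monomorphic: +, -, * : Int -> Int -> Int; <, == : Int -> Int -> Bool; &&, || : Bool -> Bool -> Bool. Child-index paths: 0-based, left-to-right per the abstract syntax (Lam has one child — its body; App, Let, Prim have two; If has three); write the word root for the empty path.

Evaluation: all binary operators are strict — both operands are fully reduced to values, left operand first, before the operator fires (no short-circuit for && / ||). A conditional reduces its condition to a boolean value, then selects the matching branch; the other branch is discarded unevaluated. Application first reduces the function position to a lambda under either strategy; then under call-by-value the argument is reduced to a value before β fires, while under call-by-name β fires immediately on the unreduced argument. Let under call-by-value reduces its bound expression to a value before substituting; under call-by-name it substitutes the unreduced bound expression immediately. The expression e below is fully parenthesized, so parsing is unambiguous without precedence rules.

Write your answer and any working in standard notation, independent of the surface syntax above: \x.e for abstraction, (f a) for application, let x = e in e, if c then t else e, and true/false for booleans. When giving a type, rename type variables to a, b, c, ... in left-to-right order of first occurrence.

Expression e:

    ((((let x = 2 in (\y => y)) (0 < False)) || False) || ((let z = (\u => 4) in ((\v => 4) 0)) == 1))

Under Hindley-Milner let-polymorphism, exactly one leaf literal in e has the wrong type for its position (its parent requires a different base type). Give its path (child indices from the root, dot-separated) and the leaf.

Answer: 0.0.1.1 : false

Trace:
let x : Int
y : a
\y._ : a -> a
  unify Int ~ Int
  unify Bool ~ Int
  FAIL: mismatch Bool ~ Int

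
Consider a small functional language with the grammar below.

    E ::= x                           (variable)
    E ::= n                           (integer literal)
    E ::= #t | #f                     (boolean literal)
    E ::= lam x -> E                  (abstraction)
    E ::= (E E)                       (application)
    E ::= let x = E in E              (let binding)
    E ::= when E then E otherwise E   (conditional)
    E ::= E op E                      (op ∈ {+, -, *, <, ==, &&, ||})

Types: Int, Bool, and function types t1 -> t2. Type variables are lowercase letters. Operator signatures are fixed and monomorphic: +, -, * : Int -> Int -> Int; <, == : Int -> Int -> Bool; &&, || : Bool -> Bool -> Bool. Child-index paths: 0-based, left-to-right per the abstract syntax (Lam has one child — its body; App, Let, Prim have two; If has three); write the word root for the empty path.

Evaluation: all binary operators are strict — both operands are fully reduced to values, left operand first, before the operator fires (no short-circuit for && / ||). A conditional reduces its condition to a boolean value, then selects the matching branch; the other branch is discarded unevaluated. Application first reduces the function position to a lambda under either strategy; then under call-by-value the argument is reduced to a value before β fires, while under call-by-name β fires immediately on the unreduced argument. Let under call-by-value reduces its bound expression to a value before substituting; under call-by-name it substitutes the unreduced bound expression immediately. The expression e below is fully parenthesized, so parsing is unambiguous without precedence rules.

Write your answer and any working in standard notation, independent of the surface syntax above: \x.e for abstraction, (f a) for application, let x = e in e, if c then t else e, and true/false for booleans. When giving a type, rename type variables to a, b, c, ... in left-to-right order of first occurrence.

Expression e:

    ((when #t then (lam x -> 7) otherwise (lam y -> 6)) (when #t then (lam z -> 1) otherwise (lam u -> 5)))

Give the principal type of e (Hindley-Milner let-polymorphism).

Trace:
  unify Bool ~ Bool
\x._ : a -> Int
\y._ : b -> Int
  unify a -> Int ~ b -> Int
  unify a ~ b
  unify Int ~ Int
  unify Bool ~ Bool
\z._ : c -> Int
\u._ : d -> Int
  unify c -> Int ~ d -> Int
  unify c ~ d
  unify Int ~ Int
  unify b -> Int ~ (d -> Int) -> e
  unify b ~ d -> Int
  unify Int ~ e
_ _ : Int

Answer: Int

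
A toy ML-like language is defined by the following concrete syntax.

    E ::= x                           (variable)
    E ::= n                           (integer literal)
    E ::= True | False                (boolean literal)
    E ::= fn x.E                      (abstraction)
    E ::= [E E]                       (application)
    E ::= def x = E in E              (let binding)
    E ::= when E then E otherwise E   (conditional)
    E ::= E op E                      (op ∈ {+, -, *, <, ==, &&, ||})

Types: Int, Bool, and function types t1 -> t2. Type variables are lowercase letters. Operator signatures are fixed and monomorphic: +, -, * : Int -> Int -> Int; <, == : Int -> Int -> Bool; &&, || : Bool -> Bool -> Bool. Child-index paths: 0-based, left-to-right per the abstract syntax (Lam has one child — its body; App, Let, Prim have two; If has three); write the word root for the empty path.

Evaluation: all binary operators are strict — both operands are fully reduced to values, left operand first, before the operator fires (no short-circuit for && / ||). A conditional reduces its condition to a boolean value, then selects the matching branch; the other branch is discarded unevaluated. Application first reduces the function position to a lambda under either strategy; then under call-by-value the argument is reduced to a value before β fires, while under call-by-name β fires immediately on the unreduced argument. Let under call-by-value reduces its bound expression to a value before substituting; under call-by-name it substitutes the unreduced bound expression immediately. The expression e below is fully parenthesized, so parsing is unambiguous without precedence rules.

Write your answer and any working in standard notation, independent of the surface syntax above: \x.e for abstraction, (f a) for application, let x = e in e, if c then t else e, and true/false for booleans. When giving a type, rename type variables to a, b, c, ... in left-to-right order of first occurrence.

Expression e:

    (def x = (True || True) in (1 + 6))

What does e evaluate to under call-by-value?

Answer: 7

Trace:
step 0: (let x = (true || true) in (1 + 6))
step 1: [delta@0] (let x = true in (1 + 6))
step 2: [let@root] (1 + 6)
step 3: [delta@root] 7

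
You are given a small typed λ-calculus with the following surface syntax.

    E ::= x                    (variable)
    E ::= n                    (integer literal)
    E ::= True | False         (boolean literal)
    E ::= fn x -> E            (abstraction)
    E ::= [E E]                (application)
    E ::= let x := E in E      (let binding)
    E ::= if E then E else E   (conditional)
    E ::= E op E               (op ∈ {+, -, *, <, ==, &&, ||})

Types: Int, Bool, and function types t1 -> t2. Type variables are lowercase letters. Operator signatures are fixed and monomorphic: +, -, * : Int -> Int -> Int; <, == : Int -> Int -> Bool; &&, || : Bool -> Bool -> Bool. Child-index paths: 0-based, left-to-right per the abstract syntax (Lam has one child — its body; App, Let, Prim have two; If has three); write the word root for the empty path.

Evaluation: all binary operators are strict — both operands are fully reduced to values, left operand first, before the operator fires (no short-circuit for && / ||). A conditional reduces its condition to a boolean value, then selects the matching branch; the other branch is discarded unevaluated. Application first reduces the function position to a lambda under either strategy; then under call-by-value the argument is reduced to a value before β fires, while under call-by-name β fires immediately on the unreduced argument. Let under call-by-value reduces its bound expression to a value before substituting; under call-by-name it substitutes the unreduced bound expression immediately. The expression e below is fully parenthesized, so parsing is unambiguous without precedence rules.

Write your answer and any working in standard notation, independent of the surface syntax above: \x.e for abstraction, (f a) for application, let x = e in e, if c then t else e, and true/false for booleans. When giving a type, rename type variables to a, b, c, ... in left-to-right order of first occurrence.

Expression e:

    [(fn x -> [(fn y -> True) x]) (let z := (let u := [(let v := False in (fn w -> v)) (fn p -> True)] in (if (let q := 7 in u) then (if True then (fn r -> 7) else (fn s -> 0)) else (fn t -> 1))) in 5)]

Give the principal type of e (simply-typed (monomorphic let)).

Answer: Bool

Working:
\y._ : b -> Bool
x : a
  unify b -> Bool ~ a -> c
  unify b ~ a
  unify Bool ~ c
_ _ : Bool
\x._ : a -> Bool
let v : Bool
v : Bool
\w._ : d -> Bool
\p._ : e -> Bool
  unify d -> Bool ~ (e -> Bool) -> f
  unify d ~ e -> Bool
  unify Bool ~ f
_ _ : Bool
let u : Bool
let q : Int
u : Bool
  unify Bool ~ Bool
  unify Bool ~ Bool
\r._ : g -> Int
\s._ : h -> Int
  unify g -> Int ~ h -> Int
  unify g ~ h
  unify Int ~ Int
\t._ : i -> Int
  unify h -> Int ~ i -> Int
  unify h ~ i
  unify Int ~ Int
let z : i -> Int
  unify a -> Bool ~ Int -> j
  unify a ~ Int
  unify Bool ~ j
_ _ : Bool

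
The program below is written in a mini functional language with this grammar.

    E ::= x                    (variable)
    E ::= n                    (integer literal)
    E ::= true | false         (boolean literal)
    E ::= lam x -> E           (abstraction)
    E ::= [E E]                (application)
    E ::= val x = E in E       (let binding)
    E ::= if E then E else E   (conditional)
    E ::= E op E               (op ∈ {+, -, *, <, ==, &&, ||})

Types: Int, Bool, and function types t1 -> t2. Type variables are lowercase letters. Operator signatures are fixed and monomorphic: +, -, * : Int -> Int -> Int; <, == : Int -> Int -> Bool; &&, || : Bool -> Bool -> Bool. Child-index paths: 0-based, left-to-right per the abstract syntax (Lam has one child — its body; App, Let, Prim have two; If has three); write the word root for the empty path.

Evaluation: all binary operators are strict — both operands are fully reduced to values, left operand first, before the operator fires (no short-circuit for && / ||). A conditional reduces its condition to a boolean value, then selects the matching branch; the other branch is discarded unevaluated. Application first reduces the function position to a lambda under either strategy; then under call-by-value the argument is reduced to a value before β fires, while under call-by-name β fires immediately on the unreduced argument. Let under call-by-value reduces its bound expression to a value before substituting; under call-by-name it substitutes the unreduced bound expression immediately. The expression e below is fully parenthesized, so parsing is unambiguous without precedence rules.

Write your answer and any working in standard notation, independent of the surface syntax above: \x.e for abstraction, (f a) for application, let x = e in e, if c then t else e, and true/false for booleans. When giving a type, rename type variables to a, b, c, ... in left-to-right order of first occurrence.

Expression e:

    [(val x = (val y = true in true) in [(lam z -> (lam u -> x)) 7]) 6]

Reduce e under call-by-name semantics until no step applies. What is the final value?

Working:
step 0: ((let x = (let y = true in true) in ((\z.(\u.x)) 7)) 6)
step 1: [let@0] (((\z.(\u.(let y = true in true))) 7) 6)
step 2: [beta@0] ((\u.(let y = true in true)) 6)
step 3: [beta@root] (let y = true in true)
step 4: [let@root] true

Answer: true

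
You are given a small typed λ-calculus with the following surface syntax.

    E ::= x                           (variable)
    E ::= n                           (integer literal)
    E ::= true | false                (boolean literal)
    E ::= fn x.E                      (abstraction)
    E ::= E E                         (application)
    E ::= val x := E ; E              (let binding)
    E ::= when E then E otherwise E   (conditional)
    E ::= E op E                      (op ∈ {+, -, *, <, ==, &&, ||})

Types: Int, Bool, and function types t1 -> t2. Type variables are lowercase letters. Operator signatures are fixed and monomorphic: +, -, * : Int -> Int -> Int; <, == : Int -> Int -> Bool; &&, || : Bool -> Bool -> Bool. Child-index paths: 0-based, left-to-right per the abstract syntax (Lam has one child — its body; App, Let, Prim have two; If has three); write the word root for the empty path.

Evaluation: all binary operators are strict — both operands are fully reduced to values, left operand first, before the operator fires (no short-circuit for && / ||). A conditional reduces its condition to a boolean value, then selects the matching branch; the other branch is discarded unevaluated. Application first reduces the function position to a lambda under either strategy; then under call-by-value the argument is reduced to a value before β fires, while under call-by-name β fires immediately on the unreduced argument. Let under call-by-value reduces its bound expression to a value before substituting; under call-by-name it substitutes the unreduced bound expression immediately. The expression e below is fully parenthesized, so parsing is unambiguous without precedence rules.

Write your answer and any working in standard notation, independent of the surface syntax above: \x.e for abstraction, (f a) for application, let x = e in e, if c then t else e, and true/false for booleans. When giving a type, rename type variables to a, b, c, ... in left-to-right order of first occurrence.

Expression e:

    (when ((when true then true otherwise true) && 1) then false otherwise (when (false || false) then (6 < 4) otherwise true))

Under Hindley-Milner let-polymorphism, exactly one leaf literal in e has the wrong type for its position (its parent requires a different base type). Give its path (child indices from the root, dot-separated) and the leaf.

Working:
  unify Bool ~ Bool
  unify Bool ~ Bool
  unify Bool ~ Bool
  unify Int ~ Bool
  FAIL: mismatch Int ~ Bool

Answer: 0.1 : 1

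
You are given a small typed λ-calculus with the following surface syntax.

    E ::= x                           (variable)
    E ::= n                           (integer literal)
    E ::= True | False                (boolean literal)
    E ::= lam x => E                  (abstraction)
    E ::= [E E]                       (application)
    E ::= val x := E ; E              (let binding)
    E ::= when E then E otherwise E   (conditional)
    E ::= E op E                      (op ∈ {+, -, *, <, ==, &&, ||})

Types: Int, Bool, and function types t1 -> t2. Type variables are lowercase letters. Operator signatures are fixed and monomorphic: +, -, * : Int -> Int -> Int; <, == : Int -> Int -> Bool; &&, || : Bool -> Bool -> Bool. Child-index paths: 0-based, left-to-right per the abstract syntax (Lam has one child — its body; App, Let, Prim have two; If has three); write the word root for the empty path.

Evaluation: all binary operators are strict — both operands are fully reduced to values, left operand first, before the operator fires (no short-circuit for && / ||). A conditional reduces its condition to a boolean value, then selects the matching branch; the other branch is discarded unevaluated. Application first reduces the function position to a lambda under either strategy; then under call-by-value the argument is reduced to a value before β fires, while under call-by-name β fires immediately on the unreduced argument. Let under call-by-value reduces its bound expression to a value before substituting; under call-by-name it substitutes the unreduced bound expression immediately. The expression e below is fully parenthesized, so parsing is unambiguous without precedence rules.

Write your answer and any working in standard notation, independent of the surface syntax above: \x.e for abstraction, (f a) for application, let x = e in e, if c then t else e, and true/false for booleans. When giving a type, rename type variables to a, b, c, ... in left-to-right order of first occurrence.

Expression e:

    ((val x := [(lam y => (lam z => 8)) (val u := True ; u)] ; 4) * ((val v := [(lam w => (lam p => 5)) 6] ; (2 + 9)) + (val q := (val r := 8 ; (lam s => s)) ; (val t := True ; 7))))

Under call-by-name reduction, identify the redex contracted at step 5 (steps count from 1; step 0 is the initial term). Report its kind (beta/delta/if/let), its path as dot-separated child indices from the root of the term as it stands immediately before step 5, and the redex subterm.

Answer: let at 1.1 : (let t = true in 7)

Derivation:
step 0: ((let x = ((\y.(\z.8)) (let u = true in u)) in 4) * ((let v = ((\w.(\p.5)) 6) in (2 + 9)) + (let q = (let r = 8 in (\s.s)) in (let t = true in 7))))
step 1: [let@0] (4 * ((let v = ((\w.(\p.5)) 6) in (2 + 9)) + (let q = (let r = 8 in (\s.s)) in (let t = true in 7))))
step 2: [let@1.0] (4 * ((2 + 9) + (let q = (let r = 8 in (\s.s)) in (let t = true in 7))))
step 3: [delta@1.0] (4 * (11 + (let q = (let r = 8 in (\s.s)) in (let t = true in 7))))
step 4: [let@1.1] (4 * (11 + (let t = true in 7)))
step 5: [let@1.1] (4 * (11 + 7))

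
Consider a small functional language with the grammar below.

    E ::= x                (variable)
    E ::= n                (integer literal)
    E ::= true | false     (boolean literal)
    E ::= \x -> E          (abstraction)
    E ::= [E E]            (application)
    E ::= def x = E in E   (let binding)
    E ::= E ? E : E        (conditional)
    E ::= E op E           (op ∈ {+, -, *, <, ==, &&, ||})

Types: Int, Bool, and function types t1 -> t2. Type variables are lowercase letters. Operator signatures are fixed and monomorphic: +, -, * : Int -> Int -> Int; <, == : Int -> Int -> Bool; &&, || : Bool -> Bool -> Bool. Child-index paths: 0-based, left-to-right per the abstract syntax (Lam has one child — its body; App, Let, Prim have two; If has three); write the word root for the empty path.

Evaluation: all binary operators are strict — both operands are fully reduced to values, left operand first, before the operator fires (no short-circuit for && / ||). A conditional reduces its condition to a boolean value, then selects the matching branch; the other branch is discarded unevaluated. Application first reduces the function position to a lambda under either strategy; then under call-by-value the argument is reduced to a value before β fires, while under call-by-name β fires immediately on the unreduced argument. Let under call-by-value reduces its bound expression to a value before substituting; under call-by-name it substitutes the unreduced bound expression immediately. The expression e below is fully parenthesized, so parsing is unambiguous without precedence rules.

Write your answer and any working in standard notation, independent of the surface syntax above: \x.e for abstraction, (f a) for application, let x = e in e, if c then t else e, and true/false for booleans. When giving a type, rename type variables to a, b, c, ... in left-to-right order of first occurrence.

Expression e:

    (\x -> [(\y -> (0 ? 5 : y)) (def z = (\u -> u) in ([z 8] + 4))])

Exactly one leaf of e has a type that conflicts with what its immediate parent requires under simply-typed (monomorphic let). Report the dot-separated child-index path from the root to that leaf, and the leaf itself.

Working:
  unify Int ~ Bool
  FAIL: mismatch Int ~ Bool

Answer: 0.0.0.0 : 0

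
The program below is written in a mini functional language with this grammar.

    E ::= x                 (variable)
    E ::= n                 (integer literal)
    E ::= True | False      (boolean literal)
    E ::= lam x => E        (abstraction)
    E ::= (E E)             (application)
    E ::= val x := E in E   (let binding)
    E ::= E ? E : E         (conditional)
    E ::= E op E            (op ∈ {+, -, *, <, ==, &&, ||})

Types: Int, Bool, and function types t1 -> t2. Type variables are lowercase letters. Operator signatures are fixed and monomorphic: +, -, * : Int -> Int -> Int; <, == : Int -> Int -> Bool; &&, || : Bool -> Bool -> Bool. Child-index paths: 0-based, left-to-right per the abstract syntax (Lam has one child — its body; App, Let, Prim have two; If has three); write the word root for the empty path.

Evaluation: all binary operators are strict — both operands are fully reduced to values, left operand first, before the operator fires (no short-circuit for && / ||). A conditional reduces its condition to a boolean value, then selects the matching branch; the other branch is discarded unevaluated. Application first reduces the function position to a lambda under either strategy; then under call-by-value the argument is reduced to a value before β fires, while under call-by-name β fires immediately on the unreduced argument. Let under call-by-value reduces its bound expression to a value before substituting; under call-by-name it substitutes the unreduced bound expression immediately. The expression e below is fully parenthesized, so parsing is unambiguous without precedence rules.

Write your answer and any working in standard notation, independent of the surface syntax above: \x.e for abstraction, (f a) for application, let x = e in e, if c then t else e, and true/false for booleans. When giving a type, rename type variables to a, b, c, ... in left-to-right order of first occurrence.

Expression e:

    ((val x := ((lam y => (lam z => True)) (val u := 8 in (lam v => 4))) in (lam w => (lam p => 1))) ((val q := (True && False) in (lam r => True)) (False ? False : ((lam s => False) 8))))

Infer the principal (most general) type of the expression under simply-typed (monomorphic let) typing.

Answer: a -> Int

Derivation:
\z._ : b -> Bool
\y._ : a -> b -> Bool
let u : Int
\v._ : c -> Int
  unify a -> b -> Bool ~ (c -> Int) -> d
  unify a ~ c -> Int
  unify b -> Bool ~ d
_ _ : b -> Bool
let x : b -> Bool
\p._ : f -> Int
\w._ : e -> f -> Int
  unify Bool ~ Bool
  unify Bool ~ Bool
let q : Bool
\r._ : g -> Bool
  unify Bool ~ Bool
\s._ : h -> Bool
  unify h -> Bool ~ Int -> i
  unify h ~ Int
  unify Bool ~ i
_ _ : Bool
  unify Bool ~ Bool
  unify g -> Bool ~ Bool -> j
  unify g ~ Bool
  unify Bool ~ j
_ _ : Bool
  unify e -> f -> Int ~ Bool -> k
  unify e ~ Bool
  unify f -> Int ~ k
_ _ : f -> Int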